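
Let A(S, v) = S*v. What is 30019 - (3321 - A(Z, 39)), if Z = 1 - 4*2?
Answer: 26425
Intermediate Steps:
Z = -7 (Z = 1 - 8 = -7)
30019 - (3321 - A(Z, 39)) = 30019 - (3321 - (-7)*39) = 30019 - (3321 - 1*(-273)) = 30019 - (3321 + 273) = 30019 - 1*3594 = 30019 - 3594 = 26425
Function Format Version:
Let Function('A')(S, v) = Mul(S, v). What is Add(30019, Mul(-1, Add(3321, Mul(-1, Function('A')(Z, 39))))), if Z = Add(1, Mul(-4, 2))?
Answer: 26425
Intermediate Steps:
Z = -7 (Z = Add(1, -8) = -7)
Add(30019, Mul(-1, Add(3321, Mul(-1, Function('A')(Z, 39))))) = Add(30019, Mul(-1, Add(3321, Mul(-1, Mul(-7, 39))))) = Add(30019, Mul(-1, Add(3321, Mul(-1, -273)))) = Add(30019, Mul(-1, Add(3321, 273))) = Add(30019, Mul(-1, 3594)) = Add(30019, -3594) = 26425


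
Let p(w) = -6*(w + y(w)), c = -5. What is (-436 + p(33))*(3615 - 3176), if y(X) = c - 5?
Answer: -251986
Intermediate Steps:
y(X) = -10 (y(X) = -5 - 5 = -10)
p(w) = 60 - 6*w (p(w) = -6*(w - 10) = -6*(-10 + w) = 60 - 6*w)
(-436 + p(33))*(3615 - 3176) = (-436 + (60 - 6*33))*(3615 - 3176) = (-436 + (60 - 198))*439 = (-436 - 138)*439 = -574*439 = -251986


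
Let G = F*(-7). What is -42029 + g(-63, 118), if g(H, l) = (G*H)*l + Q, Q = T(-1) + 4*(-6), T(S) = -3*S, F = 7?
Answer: 322216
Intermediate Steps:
G = -49 (G = 7*(-7) = -49)
Q = -21 (Q = -3*(-1) + 4*(-6) = 3 - 24 = -21)
g(H, l) = -21 - 49*H*l (g(H, l) = (-49*H)*l - 21 = -49*H*l - 21 = -21 - 49*H*l)
-42029 + g(-63, 118) = -42029 + (-21 - 49*(-63)*118) = -42029 + (-21 + 364266) = -42029 + 364245 = 322216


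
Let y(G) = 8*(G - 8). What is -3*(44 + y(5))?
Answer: -60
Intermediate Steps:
y(G) = -64 + 8*G (y(G) = 8*(-8 + G) = -64 + 8*G)
-3*(44 + y(5)) = -3*(44 + (-64 + 8*5)) = -3*(44 + (-64 + 40)) = -3*(44 - 24) = -3*20 = -60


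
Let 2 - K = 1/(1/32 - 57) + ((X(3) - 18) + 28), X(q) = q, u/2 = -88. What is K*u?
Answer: 3523696/1823 ≈ 1932.9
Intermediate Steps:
u = -176 (u = 2*(-88) = -176)
K = -20021/1823 (K = 2 - (1/(1/32 - 57) + ((3 - 18) + 28)) = 2 - (1/(1/32 - 57) + (-15 + 28)) = 2 - (1/(-1823/32) + 13) = 2 - (-32/1823 + 13) = 2 - 1*23667/1823 = 2 - 23667/1823 = -20021/1823 ≈ -10.982)
K*u = -20021/1823*(-176) = 3523696/1823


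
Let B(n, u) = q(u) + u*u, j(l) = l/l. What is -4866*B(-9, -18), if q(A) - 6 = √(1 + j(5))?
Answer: -1605780 - 4866*√2 ≈ -1.6127e+6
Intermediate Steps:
j(l) = 1
q(A) = 6 + √2 (q(A) = 6 + √(1 + 1) = 6 + √2)
B(n, u) = 6 + √2 + u² (B(n, u) = (6 + √2) + u*u = (6 + √2) + u² = 6 + √2 + u²)
-4866*B(-9, -18) = -4866*(6 + √2 + (-18)²) = -4866*(6 + √2 + 324) = -4866*(330 + √2) = -1605780 - 4866*√2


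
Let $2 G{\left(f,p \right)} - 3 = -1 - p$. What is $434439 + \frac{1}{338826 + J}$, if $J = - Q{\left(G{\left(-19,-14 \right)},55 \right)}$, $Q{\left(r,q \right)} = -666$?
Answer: $\frac{147488564989}{339492} \approx 4.3444 \cdot 10^{5}$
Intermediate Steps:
$G{\left(f,p \right)} = 1 - \frac{p}{2}$ ($G{\left(f,p \right)} = \frac{3}{2} + \frac{-1 - p}{2} = \frac{3}{2} - \left(\frac{1}{2} + \frac{p}{2}\right) = 1 - \frac{p}{2}$)
$J = 666$ ($J = \left(-1\right) \left(-666\right) = 666$)
$434439 + \frac{1}{338826 + J} = 434439 + \frac{1}{338826 + 666} = 434439 + \frac{1}{339492} = \frac{147488564989}{339492}$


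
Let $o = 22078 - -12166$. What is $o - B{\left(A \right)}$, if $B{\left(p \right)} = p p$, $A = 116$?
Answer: $20788$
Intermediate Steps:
$B{\left(p \right)} = p^{2}$
$o = 34244$ ($o = 22078 + 12166 = 34244$)
$o - B{\left(A \right)} = 34244 - 116^{2} = 34244 - 13456 = 20788$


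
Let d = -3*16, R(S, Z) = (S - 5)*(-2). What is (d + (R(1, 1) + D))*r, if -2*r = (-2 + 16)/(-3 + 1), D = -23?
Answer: -441/2 ≈ -220.50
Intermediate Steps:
R(S, Z) = 10 - 2*S (R(S, Z) = (-5 + S)*(-2) = 10 - 2*S)
d = -48
r = 7/2 (r = -(-2 + 16)/(2*(-3 + 1)) = -7/(-2) = -7*(-1)/2 = -1/2*(-7) = 7/2 ≈ 3.5000)
(d + (R(1, 1) + D))*r = (-48 + ((10 - 2*1) - 23))*(7/2) = (-48 + ((10 - 2) - 23))*(7/2) = (-48 + (8 - 23))*(7/2) = (-48 - 15)*(7/2) = -63*7/2 = -441/2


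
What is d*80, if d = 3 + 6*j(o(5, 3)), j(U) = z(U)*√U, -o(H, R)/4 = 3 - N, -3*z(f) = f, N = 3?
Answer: 240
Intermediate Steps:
z(f) = -f/3
o(H, R) = 0 (o(H, R) = -4*(3 - 1*3) = -4*(3 - 3) = -4*0 = 0)
j(U) = -U^(3/2)/3 (j(U) = (-U/3)*√U = -U^(3/2)/3)
d = 3 (d = 3 + 6*(-0^(3/2)/3) = 3 + 6*(-⅓*0) = 3 + 6*0 = 3 + 0 = 3)
d*80 = 3*80 = 240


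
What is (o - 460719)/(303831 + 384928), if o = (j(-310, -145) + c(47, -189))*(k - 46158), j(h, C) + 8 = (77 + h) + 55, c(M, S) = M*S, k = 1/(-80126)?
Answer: 33504381068127/55187503634 ≈ 607.10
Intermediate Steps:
k = -1/80126 ≈ -1.2480e-5
j(h, C) = 124 + h (j(h, C) = -8 + ((77 + h) + 55) = -8 + (132 + h) = 124 + h)
o = 33541296638721/80126 (o = ((124 - 310) + 47*(-189))*(-1/80126 - 46158) = (-186 - 8883)*(-3698455909/80126) = -9069*(-3698455909/80126) = 33541296638721/80126 ≈ 4.1861e+8)
(o - 460719)/(303831 + 384928) = (33541296638721/80126 - 460719)/(303831 + 384928) = (33504381068127/80126)/688759 = (33504381068127/80126)*(1/688759) = 33504381068127/55187503634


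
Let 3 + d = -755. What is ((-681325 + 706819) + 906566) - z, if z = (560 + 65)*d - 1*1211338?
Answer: 2617148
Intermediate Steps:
d = -758 (d = -3 - 755 = -758)
z = -1685088 (z = (560 + 65)*(-758) - 1*1211338 = 625*(-758) - 1211338 = -473750 - 1211338 = -1685088)
((-681325 + 706819) + 906566) - z = ((-681325 + 706819) + 906566) - 1*(-1685088) = (25494 + 906566) + 1685088 = 932060 + 1685088 = 2617148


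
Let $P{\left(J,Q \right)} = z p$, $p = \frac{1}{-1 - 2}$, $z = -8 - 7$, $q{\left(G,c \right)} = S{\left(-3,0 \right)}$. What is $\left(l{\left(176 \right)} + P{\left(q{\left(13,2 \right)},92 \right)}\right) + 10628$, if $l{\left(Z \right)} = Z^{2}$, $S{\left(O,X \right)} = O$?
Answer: $41609$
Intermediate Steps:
$q{\left(G,c \right)} = -3$
$z = -15$
$p = - \frac{1}{3}$ ($p = \frac{1}{-3} = - \frac{1}{3} \approx -0.33333$)
$P{\left(J,Q \right)} = 5$ ($P{\left(J,Q \right)} = \left(-15\right) \left(- \frac{1}{3}\right) = 5$)
$\left(l{\left(176 \right)} + P{\left(q{\left(13,2 \right)},92 \right)}\right) + 10628 = \left(176^{2} + 5\right) + 10628 = \left(30976 + 5\right) + 10628 = 30981 + 10628 = 41609$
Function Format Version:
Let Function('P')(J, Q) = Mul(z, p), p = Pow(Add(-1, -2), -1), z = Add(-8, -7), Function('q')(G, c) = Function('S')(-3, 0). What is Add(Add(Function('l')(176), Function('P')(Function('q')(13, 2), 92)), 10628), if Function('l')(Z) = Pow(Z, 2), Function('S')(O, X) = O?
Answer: 41609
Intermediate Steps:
Function('q')(G, c) = -3
z = -15
p = Rational(-1, 3) (p = Pow(-3, -1) = Rational(-1, 3) ≈ -0.33333)
Function('P')(J, Q) = 5 (Function('P')(J, Q) = Mul(-15, Rational(-1, 3)) = 5)
Add(Add(Function('l')(176), Function('P')(Function('q')(13, 2), 92)), 10628) = Add(Add(Pow(176, 2), 5), 10628) = Add(Add(30976, 5), 10628) = Add(30981, 10628) = 41609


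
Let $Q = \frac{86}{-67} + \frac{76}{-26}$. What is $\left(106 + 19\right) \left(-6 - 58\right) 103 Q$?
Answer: $\frac{3019136000}{871} \approx 3.4663 \cdot 10^{6}$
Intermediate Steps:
$Q = - \frac{3664}{871}$ ($Q = 86 \left(- \frac{1}{67}\right) + 76 \left(- \frac{1}{26}\right) = - \frac{86}{67} - \frac{38}{13} = - \frac{3664}{871} \approx -4.2067$)
$\left(106 + 19\right) \left(-6 - 58\right) 103 Q = \left(106 + 19\right) \left(-6 - 58\right) 103 \left(- \frac{3664}{871}\right) = 125 \left(-64\right) 103 \left(- \frac{3664}{871}\right) = \left(-8000\right) 103 \left(- \frac{3664}{871}\right) = \left(-824000\right) \left(- \frac{3664}{871}\right) = \frac{3019136000}{871}$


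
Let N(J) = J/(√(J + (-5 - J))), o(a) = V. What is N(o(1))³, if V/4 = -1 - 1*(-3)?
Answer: 512*I*√5/25 ≈ 45.795*I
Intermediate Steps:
V = 8 (V = 4*(-1 - 1*(-3)) = 4*(-1 + 3) = 4*2 = 8)
o(a) = 8
N(J) = -I*J*√5/5 (N(J) = J/(√(-5)) = J/((I*√5)) = J*(-I*√5/5) = -I*J*√5/5)
N(o(1))³ = (-⅕*I*8*√5)³ = (-8*I*√5/5)³ = 512*I*√5/25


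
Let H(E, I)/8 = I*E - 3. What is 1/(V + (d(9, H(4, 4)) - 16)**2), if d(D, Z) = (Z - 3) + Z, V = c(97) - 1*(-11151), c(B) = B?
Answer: 1/46969 ≈ 2.1291e-5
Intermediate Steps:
V = 11248 (V = 97 - 1*(-11151) = 97 + 11151 = 11248)
H(E, I) = -24 + 8*E*I (H(E, I) = 8*(I*E - 3) = 8*(E*I - 3) = 8*(-3 + E*I) = -24 + 8*E*I)
d(D, Z) = -3 + 2*Z (d(D, Z) = (-3 + Z) + Z = -3 + 2*Z)
1/(V + (d(9, H(4, 4)) - 16)**2) = 1/(11248 + ((-3 + 2*(-24 + 8*4*4)) - 16)**2) = 1/(11248 + ((-3 + 2*(-24 + 128)) - 16)**2) = 1/(11248 + ((-3 + 2*104) - 16)**2) = 1/(11248 + ((-3 + 208) - 16)**2) = 1/(11248 + (205 - 16)**2) = 1/(11248 + 189**2) = 1/(11248 + 35721) = 1/46969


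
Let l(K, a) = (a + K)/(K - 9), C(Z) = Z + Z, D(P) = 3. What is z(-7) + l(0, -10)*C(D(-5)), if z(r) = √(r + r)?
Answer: 20/3 + I*√14 ≈ 6.6667 + 3.7417*I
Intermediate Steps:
C(Z) = 2*Z
z(r) = √2*√r (z(r) = √(2*r) = √2*√r)
l(K, a) = (K + a)/(-9 + K)
z(-7) + l(0, -10)*C(D(-5)) = √2*√(-7) + ((0 - 10)/(-9 + 0))*(2*3) = √2*(I*√7) + (-10/(-9))*6 = I*√14 - ⅑*(-10)*6 = I*√14 + (10/9)*6 = I*√14 + 20/3 = 20/3 + I*√14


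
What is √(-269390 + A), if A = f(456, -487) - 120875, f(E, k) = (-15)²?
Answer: 14*I*√1990 ≈ 624.53*I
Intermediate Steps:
f(E, k) = 225
A = -120650 (A = 225 - 120875 = -120650)
√(-269390 + A) = √(-269390 - 120650) = √(-390040) = 14*I*√1990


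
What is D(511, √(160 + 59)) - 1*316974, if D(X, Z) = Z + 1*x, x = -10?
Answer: -316984 + √219 ≈ -3.1697e+5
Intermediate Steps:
D(X, Z) = -10 + Z (D(X, Z) = Z + 1*(-10) = Z - 10 = -10 + Z)
D(511, √(160 + 59)) - 1*316974 = (-10 + √(160 + 59)) - 1*316974 = (-10 + √219) - 316974 = -316984 + √219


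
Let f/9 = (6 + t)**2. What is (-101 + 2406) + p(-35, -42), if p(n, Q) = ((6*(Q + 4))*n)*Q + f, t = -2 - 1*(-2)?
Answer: -332531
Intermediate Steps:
t = 0 (t = -2 + 2 = 0)
f = 324 (f = 9*(6 + 0)**2 = 9*6**2 = 9*36 = 324)
p(n, Q) = 324 + Q*n*(24 + 6*Q) (p(n, Q) = ((6*(Q + 4))*n)*Q + 324 = ((6*(4 + Q))*n)*Q + 324 = ((24 + 6*Q)*n)*Q + 324 = (n*(24 + 6*Q))*Q + 324 = Q*n*(24 + 6*Q) + 324 = 324 + Q*n*(24 + 6*Q))
(-101 + 2406) + p(-35, -42) = (-101 + 2406) + (324 + 6*(-35)*(-42)**2 + 24*(-42)*(-35)) = 2305 + (324 + 6*(-35)*1764 + 35280) = 2305 + (324 - 370440 + 35280) = 2305 - 334836 = -332531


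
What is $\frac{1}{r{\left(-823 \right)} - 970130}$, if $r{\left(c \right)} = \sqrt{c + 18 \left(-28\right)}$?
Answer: $- \frac{970130}{941152218227} - \frac{i \sqrt{1327}}{941152218227} \approx -1.0308 \cdot 10^{-6} - 3.8706 \cdot 10^{-11} i$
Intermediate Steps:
$r{\left(c \right)} = \sqrt{-504 + c}$ ($r{\left(c \right)} = \sqrt{c - 504} = \sqrt{-504 + c}$)
$\frac{1}{r{\left(-823 \right)} - 970130} = \frac{1}{\sqrt{-504 - 823} - 970130} = \frac{1}{\sqrt{-1327} - 970130} = \frac{1}{i \sqrt{1327} - 970130} = \frac{1}{-970130 + i \sqrt{1327}}$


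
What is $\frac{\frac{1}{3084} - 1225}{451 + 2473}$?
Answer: $- \frac{3777899}{9017616} \approx -0.41895$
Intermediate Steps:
$\frac{\frac{1}{3084} - 1225}{451 + 2473} = \frac{\frac{1}{3084} - 1225}{2924} = \left(- \frac{3777899}{3084}\right) \frac{1}{2924} = - \frac{3777899}{9017616}$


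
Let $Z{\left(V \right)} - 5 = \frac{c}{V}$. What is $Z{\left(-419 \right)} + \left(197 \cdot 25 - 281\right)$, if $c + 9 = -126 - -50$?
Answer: $\frac{1948016}{419} \approx 4649.2$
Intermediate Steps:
$c = -85$ ($c = -9 - 76 = -85$)
$Z{\left(V \right)} = 5 - \frac{85}{V}$
$Z{\left(-419 \right)} + \left(197 \cdot 25 - 281\right) = \left(5 - \frac{85}{-419}\right) + \left(197 \cdot 25 - 281\right) = \left(5 - - \frac{85}{419}\right) + \left(4925 - 281\right) = \left(5 + \frac{85}{419}\right) + 4644 = \frac{2180}{419} + 4644 = \frac{1948016}{419}$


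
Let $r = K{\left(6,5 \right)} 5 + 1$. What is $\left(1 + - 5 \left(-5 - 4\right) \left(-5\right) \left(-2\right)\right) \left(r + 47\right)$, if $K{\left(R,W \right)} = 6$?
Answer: $35178$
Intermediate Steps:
$r = 31$ ($r = 6 \cdot 5 + 1 = 30 + 1 = 31$)
$\left(1 + - 5 \left(-5 - 4\right) \left(-5\right) \left(-2\right)\right) \left(r + 47\right) = \left(1 + - 5 \left(-5 - 4\right) \left(-5\right) \left(-2\right)\right) \left(31 + 47\right) = \left(1 + - 5 \left(-5 - 4\right) \left(-5\right) \left(-2\right)\right) 78 = \left(1 + \left(-5\right) \left(-9\right) \left(-5\right) \left(-2\right)\right) 78 = \left(1 + 45 \left(-5\right) \left(-2\right)\right) 78 = \left(1 - -450\right) 78 = \left(1 + 450\right) 78 = 451 \cdot 78 = 35178$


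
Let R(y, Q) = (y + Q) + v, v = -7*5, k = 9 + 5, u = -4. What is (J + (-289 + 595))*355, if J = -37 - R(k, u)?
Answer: 104370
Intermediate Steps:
k = 14
v = -35
R(y, Q) = -35 + Q + y (R(y, Q) = (y + Q) - 35 = (Q + y) - 35 = -35 + Q + y)
J = -12 (J = -37 - (-35 - 4 + 14) = -37 - 1*(-25) = -37 + 25 = -12)
(J + (-289 + 595))*355 = (-12 + (-289 + 595))*355 = (-12 + 306)*355 = 294*355 = 104370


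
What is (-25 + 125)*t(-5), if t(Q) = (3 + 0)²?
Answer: 900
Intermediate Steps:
t(Q) = 9 (t(Q) = 3² = 9)
(-25 + 125)*t(-5) = (-25 + 125)*9 = 100*9 = 900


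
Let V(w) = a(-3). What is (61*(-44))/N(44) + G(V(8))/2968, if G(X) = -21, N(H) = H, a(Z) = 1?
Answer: -25867/424 ≈ -61.007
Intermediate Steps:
V(w) = 1
(61*(-44))/N(44) + G(V(8))/2968 = (61*(-44))/44 - 21/2968 = -2684*1/44 - 21*1/2968 = -61 - 3/424 = -25867/424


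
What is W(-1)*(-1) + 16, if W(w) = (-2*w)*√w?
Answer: 16 - 2*I ≈ 16.0 - 2.0*I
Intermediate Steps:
W(w) = -2*w^(3/2)
W(-1)*(-1) + 16 = -(-2)*I*(-1) + 16 = (2*I)*(-1) + 16 = -2*I + 16 = 16 - 2*I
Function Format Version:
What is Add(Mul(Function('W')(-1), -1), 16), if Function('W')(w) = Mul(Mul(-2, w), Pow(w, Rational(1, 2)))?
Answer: Add(16, Mul(-2, I)) ≈ Add(16.000, Mul(-2.0000, I))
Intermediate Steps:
Function('W')(w) = Mul(-2, Pow(w, Rational(3, 2)))
Add(Mul(Function('W')(-1), -1), 16) = Add(Mul(Mul(-2, Pow(-1, Rational(3, 2))), -1), 16) = Add(Mul(Mul(-2, Mul(-1, I)), -1), 16) = Add(Mul(Mul(2, I), -1), 16) = Add(Mul(-2, I), 16) = Add(16, Mul(-2, I))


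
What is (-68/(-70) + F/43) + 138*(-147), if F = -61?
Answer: -30531103/1505 ≈ -20286.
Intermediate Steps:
(-68/(-70) + F/43) + 138*(-147) = (-68/(-70) - 61/43) + 138*(-147) = (-68*(-1/70) - 61*1/43) - 20286 = (34/35 - 61/43) - 20286 = -673/1505 - 20286 = -30531103/1505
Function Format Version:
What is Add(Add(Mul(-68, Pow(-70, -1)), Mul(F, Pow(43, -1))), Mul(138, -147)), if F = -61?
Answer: Rational(-30531103, 1505) ≈ -20286.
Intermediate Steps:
Add(Add(Mul(-68, Pow(-70, -1)), Mul(F, Pow(43, -1))), Mul(138, -147)) = Add(Add(Mul(-68, Pow(-70, -1)), Mul(-61, Pow(43, -1))), Mul(138, -147)) = Add(Add(Mul(-68, Rational(-1, 70)), Mul(-61, Rational(1, 43))), -20286) = Add(Add(Rational(34, 35), Rational(-61, 43)), -20286) = Add(Rational(-673, 1505), -20286) = Rational(-30531103, 1505)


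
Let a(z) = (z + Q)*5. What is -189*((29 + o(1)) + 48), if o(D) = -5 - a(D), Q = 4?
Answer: -8883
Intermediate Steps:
a(z) = 20 + 5*z (a(z) = (z + 4)*5 = (4 + z)*5 = 20 + 5*z)
o(D) = -25 - 5*D (o(D) = -5 - (20 + 5*D) = -5 + (-20 - 5*D) = -25 - 5*D)
-189*((29 + o(1)) + 48) = -189*((29 + (-25 - 5*1)) + 48) = -189*((29 + (-25 - 5)) + 48) = -189*((29 - 30) + 48) = -189*(-1 + 48) = -189*47 = -8883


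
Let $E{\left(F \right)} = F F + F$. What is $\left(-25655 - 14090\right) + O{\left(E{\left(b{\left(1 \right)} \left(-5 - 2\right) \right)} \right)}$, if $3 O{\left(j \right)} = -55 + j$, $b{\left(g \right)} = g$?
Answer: $- \frac{119248}{3} \approx -39749.0$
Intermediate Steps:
$E{\left(F \right)} = F + F^{2}$ ($E{\left(F \right)} = F^{2} + F = F + F^{2}$)
$O{\left(j \right)} = - \frac{55}{3} + \frac{j}{3}$ ($O{\left(j \right)} = \frac{-55 + j}{3} = - \frac{55}{3} + \frac{j}{3}$)
$\left(-25655 - 14090\right) + O{\left(E{\left(b{\left(1 \right)} \left(-5 - 2\right) \right)} \right)} = \left(-25655 - 14090\right) - \left(\frac{55}{3} - \frac{1 \left(-5 - 2\right) \left(1 + 1 \left(-5 - 2\right)\right)}{3}\right) = -39745 - \left(\frac{55}{3} - \frac{1 \left(-7\right) \left(1 + 1 \left(-7\right)\right)}{3}\right) = -39745 - \left(\frac{55}{3} - \frac{\left(-7\right) \left(1 - 7\right)}{3}\right) = -39745 - \left(\frac{55}{3} - \frac{\left(-7\right) \left(-6\right)}{3}\right) = -39745 + \left(- \frac{55}{3} + \frac{1}{3} \cdot 42\right) = -39745 + \left(- \frac{55}{3} + 14\right) = -39745 - \frac{13}{3} = - \frac{119248}{3}$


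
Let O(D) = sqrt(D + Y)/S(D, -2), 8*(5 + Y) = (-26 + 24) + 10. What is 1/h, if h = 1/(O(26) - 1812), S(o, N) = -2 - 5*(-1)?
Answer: -1812 + sqrt(22)/3 ≈ -1810.4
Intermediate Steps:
S(o, N) = 3 (S(o, N) = -2 + 5 = 3)
Y = -4 (Y = -5 + ((-26 + 24) + 10)/8 = -5 + (-2 + 10)/8 = -5 + (1/8)*8 = -5 + 1 = -4)
O(D) = sqrt(-4 + D)/3 (O(D) = sqrt(D - 4)/3 = sqrt(-4 + D)*(1/3) = sqrt(-4 + D)/3)
h = 1/(-1812 + sqrt(22)/3) (h = 1/(sqrt(-4 + 26)/3 - 1812) = 1/(sqrt(22)/3 - 1812) = 1/(-1812 + sqrt(22)/3) ≈ -0.00055235)
1/h = 1/(-8154/14775037 - 3*sqrt(22)/29550074)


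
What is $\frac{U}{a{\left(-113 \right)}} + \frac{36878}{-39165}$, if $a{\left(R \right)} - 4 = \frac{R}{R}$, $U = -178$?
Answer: $- \frac{1431152}{39165} \approx -36.542$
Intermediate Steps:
$a{\left(R \right)} = 5$ ($a{\left(R \right)} = 4 + \frac{R}{R} = 4 + 1 = 5$)
$\frac{U}{a{\left(-113 \right)}} + \frac{36878}{-39165} = - \frac{178}{5} + \frac{36878}{-39165} = \left(-178\right) \frac{1}{5} + 36878 \left(- \frac{1}{39165}\right) = - \frac{178}{5} - \frac{36878}{39165} = - \frac{1431152}{39165}$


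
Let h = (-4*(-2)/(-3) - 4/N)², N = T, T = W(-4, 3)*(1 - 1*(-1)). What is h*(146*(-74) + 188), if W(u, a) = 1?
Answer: -2080736/9 ≈ -2.3119e+5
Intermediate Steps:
T = 2 (T = 1*(1 - 1*(-1)) = 1*(1 + 1) = 1*2 = 2)
N = 2
h = 196/9 (h = (-4*(-2)/(-3) - 4/2)² = (8*(-⅓) - 4*½)² = (-8/3 - 2)² = (-14/3)² = 196/9 ≈ 21.778)
h*(146*(-74) + 188) = 196*(146*(-74) + 188)/9 = 196*(-10804 + 188)/9 = (196/9)*(-10616) = -2080736/9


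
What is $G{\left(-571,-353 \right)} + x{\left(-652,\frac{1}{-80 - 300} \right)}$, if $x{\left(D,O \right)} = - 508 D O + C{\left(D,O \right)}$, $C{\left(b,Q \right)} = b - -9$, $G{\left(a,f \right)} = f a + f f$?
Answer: $\frac{30842451}{95} \approx 3.2466 \cdot 10^{5}$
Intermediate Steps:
$G{\left(a,f \right)} = f^{2} + a f$ ($G{\left(a,f \right)} = a f + f^{2} = f^{2} + a f$)
$C{\left(b,Q \right)} = 9 + b$ ($C{\left(b,Q \right)} = b + 9 = 9 + b$)
$x{\left(D,O \right)} = 9 + D - 508 D O$ ($x{\left(D,O \right)} = - 508 D O + \left(9 + D\right) = 9 + D - 508 D O$)
$G{\left(-571,-353 \right)} + x{\left(-652,\frac{1}{-80 - 300} \right)} = - 353 \left(-571 - 353\right) - \left(643 - \frac{331216}{-80 - 300}\right) = \left(-353\right) \left(-924\right) - \left(643 + \frac{82804}{95}\right) = 326172 - \left(643 + \frac{82804}{95}\right) = 326172 - \frac{143889}{95} = \frac{30842451}{95}$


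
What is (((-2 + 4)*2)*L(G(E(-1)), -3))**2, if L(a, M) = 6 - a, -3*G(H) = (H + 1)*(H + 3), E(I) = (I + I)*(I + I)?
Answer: 44944/9 ≈ 4993.8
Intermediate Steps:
E(I) = 4*I**2 (E(I) = (2*I)*(2*I) = 4*I**2)
G(H) = -(1 + H)*(3 + H)/3 (G(H) = -(H + 1)*(H + 3)/3 = -(1 + H)*(3 + H)/3)
(((-2 + 4)*2)*L(G(E(-1)), -3))**2 = (((-2 + 4)*2)*(6 - (-1 - 16*(-1)**2/3 - (4*(-1)**2)**2/3)))**2 = ((2*2)*(6 - (-1 - 16/3 - (4*1)**2/3)))**2 = (4*(6 - (-1 - 4/3*4 - 1/3*4**2)))**2 = (4*(6 - (-1 - 16/3 - 1/3*16)))**2 = (4*(6 - (-1 - 16/3 - 16/3)))**2 = (4*(6 - 1*(-35/3)))**2 = (4*(6 + 35/3))**2 = (4*(53/3))**2 = (212/3)**2 = 44944/9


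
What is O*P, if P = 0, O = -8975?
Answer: 0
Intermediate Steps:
O*P = -8975*0 = 0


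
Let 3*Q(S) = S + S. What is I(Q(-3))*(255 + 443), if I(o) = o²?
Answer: 2792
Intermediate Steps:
Q(S) = 2*S/3 (Q(S) = (S + S)/3 = (2*S)/3 = 2*S/3)
I(Q(-3))*(255 + 443) = ((⅔)*(-3))²*(255 + 443) = (-2)²*698 = 4*698 = 2792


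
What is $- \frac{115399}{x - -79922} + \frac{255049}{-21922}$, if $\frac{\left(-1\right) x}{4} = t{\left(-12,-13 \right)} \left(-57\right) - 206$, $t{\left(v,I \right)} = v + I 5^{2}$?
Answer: $- \frac{881754617}{21428755} \approx -41.148$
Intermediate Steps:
$t{\left(v,I \right)} = v + 25 I$ ($t{\left(v,I \right)} = v + I 25 = v + 25 I$)
$x = -76012$ ($x = - 4 \left(\left(-12 + 25 \left(-13\right)\right) \left(-57\right) - 206\right) = - 4 \left(\left(-12 - 325\right) \left(-57\right) - 206\right) = - 4 \left(\left(-337\right) \left(-57\right) - 206\right) = - 4 \left(19209 - 206\right) = \left(-4\right) 19003 = -76012$)
$- \frac{115399}{x - -79922} + \frac{255049}{-21922} = - \frac{115399}{-76012 - -79922} + \frac{255049}{-21922} = - \frac{115399}{-76012 + 79922} + 255049 \left(- \frac{1}{21922}\right) = - \frac{115399}{3910} - \frac{255049}{21922} = - \frac{881754617}{21428755}$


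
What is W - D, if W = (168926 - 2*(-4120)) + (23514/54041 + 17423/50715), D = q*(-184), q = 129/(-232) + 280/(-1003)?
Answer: 2015886661792850918/11388347157915 ≈ 1.7701e+5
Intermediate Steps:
q = -194347/232696 (q = 129*(-1/232) + 280*(-1/1003) = -129/232 - 280/1003 = -194347/232696 ≈ -0.83520)
D = 4469981/29087 (D = -194347/232696*(-184) = 4469981/29087 ≈ 153.68)
W = 69365585321449/391527045 (W = (168926 + 8240) + (23514*(1/54041) + 17423*(1/50715)) = 177166 + (23514/54041 + 2489/7245) = 177166 + 304866979/391527045 = 69365585321449/391527045 ≈ 1.7717e+5)
W - D = 69365585321449/391527045 - 1*4469981/29087 = 69365585321449/391527045 - 4469981/29087 = 2015886661792850918/11388347157915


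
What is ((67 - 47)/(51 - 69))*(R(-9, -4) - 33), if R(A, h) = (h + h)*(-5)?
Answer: -70/9 ≈ -7.7778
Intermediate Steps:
R(A, h) = -10*h (R(A, h) = (2*h)*(-5) = -10*h)
((67 - 47)/(51 - 69))*(R(-9, -4) - 33) = ((67 - 47)/(51 - 69))*(-10*(-4) - 33) = (20/(-18))*(40 - 33) = (20*(-1/18))*7 = -10/9*7 = -70/9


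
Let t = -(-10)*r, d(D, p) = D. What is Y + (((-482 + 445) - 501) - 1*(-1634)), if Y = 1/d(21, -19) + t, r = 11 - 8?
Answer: 23647/21 ≈ 1126.0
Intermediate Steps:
r = 3
t = 30 (t = -(-10)*3 = -10*(-3) = 30)
Y = 631/21 (Y = 1/21 + 30 = 631/21 ≈ 30.048)
Y + (((-482 + 445) - 501) - 1*(-1634)) = 631/21 + (((-482 + 445) - 501) - 1*(-1634)) = 631/21 + ((-37 - 501) + 1634) = 631/21 + (-538 + 1634) = 631/21 + 1096 = 23647/21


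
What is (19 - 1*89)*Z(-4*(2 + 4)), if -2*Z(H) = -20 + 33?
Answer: 455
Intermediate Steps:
Z(H) = -13/2 (Z(H) = -(-20 + 33)/2 = -½*13 = -13/2)
(19 - 1*89)*Z(-4*(2 + 4)) = (19 - 1*89)*(-13/2) = (19 - 89)*(-13/2) = -70*(-13/2) = 455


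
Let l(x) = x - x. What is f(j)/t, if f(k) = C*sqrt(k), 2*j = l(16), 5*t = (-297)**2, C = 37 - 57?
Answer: 0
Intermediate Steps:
C = -20
t = 88209/5 (t = (1/5)*(-297)**2 = (1/5)*88209 = 88209/5 ≈ 17642.)
l(x) = 0
j = 0 (j = (1/2)*0 = 0)
f(k) = -20*sqrt(k)
f(j)/t = (-20*sqrt(0))/(88209/5) = -20*0*(5/88209) = 0*(5/88209) = 0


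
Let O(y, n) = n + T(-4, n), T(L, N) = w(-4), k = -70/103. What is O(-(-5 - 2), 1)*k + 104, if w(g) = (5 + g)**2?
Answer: 10572/103 ≈ 102.64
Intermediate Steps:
k = -70/103 (k = -70*1/103 = -70/103 ≈ -0.67961)
T(L, N) = 1 (T(L, N) = (5 - 4)**2 = 1**2 = 1)
O(y, n) = 1 + n (O(y, n) = n + 1 = 1 + n)
O(-(-5 - 2), 1)*k + 104 = (1 + 1)*(-70/103) + 104 = 2*(-70/103) + 104 = -140/103 + 104 = 10572/103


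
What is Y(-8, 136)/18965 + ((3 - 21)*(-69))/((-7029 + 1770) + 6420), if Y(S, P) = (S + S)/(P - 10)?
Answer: 54960226/51376185 ≈ 1.0698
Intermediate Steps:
Y(S, P) = 2*S/(-10 + P) (Y(S, P) = (2*S)/(-10 + P) = 2*S/(-10 + P))
Y(-8, 136)/18965 + ((3 - 21)*(-69))/((-7029 + 1770) + 6420) = (2*(-8)/(-10 + 136))/18965 + ((3 - 21)*(-69))/((-7029 + 1770) + 6420) = (2*(-8)/126)*(1/18965) + (-18*(-69))/(-5259 + 6420) = (2*(-8)*(1/126))*(1/18965) + 1242/1161 = -8/63*1/18965 + 1242*(1/1161) = -8/1194795 + 46/43 = 54960226/51376185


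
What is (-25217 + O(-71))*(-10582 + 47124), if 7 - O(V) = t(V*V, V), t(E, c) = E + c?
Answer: -1102837560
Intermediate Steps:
O(V) = 7 - V - V² (O(V) = 7 - (V*V + V) = 7 - (V² + V) = 7 - (V + V²) = 7 + (-V - V²) = 7 - V - V²)
(-25217 + O(-71))*(-10582 + 47124) = (-25217 + (7 - 1*(-71) - 1*(-71)²))*(-10582 + 47124) = (-25217 + (7 + 71 - 1*5041))*36542 = (-25217 + (7 + 71 - 5041))*36542 = (-25217 - 4963)*36542 = -30180*36542 = -1102837560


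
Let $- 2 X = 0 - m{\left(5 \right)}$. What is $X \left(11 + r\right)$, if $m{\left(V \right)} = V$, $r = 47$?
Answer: $145$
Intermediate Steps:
$X = \frac{5}{2}$ ($X = - \frac{0 - 5}{2} = \left(- \frac{1}{2}\right) \left(-5\right) = \frac{5}{2} \approx 2.5$)
$X \left(11 + r\right) = \frac{5 \left(11 + 47\right)}{2} = \frac{5}{2} \cdot 58 = 145$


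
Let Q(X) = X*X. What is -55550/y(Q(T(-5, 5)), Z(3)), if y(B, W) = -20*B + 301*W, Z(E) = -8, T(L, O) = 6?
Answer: 27775/1564 ≈ 17.759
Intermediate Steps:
Q(X) = X²
-55550/y(Q(T(-5, 5)), Z(3)) = -55550/(-20*6² + 301*(-8)) = -55550/(-20*36 - 2408) = -55550/(-720 - 2408) = -55550/(-3128) = -55550*(-1/3128) = 27775/1564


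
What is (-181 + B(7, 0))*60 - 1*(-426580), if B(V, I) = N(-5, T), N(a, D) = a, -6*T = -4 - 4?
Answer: 415420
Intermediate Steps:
T = 4/3 (T = -(-4 - 4)/6 = -⅙*(-8) = 4/3 ≈ 1.3333)
B(V, I) = -5
(-181 + B(7, 0))*60 - 1*(-426580) = (-181 - 5)*60 - 1*(-426580) = -186*60 + 426580 = -11160 + 426580 = 415420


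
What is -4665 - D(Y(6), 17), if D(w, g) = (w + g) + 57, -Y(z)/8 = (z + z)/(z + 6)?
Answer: -4731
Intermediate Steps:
Y(z) = -16*z/(6 + z) (Y(z) = -8*(z + z)/(z + 6) = -8*2*z/(6 + z) = -16*z/(6 + z))
D(w, g) = 57 + g + w (D(w, g) = (g + w) + 57 = 57 + g + w)
-4665 - D(Y(6), 17) = -4665 - (57 + 17 - 16*6/(6 + 6)) = -4665 - (57 + 17 - 16*6/12) = -4665 - (57 + 17 - 16*6*1/12) = -4665 - (57 + 17 - 8) = -4665 - 1*66 = -4665 - 66 = -4731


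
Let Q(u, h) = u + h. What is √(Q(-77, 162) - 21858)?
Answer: I*√21773 ≈ 147.56*I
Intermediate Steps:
Q(u, h) = h + u
√(Q(-77, 162) - 21858) = √((162 - 77) - 21858) = √(85 - 21858) = √(-21773) = I*√21773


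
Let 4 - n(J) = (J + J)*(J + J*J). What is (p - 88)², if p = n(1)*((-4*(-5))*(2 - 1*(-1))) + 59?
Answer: 841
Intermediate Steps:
n(J) = 4 - 2*J*(J + J²) (n(J) = 4 - (J + J)*(J + J*J) = 4 - 2*J*(J + J²))
p = 59 (p = (4 - 2*1² - 2*1³)*((-4*(-5))*(2 - 1*(-1))) + 59 = (4 - 2*1 - 2*1)*(20*(2 + 1)) + 59 = (4 - 2 - 2)*(20*3) + 59 = 0*60 + 59 = 0 + 59 = 59)
(p - 88)² = (59 - 88)² = (-29)² = 841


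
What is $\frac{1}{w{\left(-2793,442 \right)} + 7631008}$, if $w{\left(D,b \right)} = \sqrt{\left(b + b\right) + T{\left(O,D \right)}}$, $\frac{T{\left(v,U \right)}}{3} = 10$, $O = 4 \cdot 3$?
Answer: $\frac{3815504}{29116141547575} - \frac{\sqrt{914}}{58232283095150} \approx 1.3104 \cdot 10^{-7}$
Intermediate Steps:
$O = 12$
$T{\left(v,U \right)} = 30$ ($T{\left(v,U \right)} = 3 \cdot 10 = 30$)
$w{\left(D,b \right)} = \sqrt{30 + 2 b}$ ($w{\left(D,b \right)} = \sqrt{\left(b + b\right) + 30} = \sqrt{2 b + 30} = \sqrt{30 + 2 b}$)
$\frac{1}{w{\left(-2793,442 \right)} + 7631008} = \frac{1}{\sqrt{30 + 2 \cdot 442} + 7631008} = \frac{1}{\sqrt{30 + 884} + 7631008} = \frac{1}{\sqrt{914} + 7631008} = \frac{1}{7631008 + \sqrt{914}}$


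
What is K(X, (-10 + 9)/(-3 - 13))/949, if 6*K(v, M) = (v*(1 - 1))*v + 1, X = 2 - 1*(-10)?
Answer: 1/5694 ≈ 0.00017562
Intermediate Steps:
X = 12 (X = 2 + 10 = 12)
K(v, M) = 1/6 (K(v, M) = ((v*(1 - 1))*v + 1)/6 = ((v*0)*v + 1)/6 = (0*v + 1)/6 = (0 + 1)/6 = (1/6)*1 = 1/6)
K(X, (-10 + 9)/(-3 - 13))/949 = (1/6)/949 = (1/6)*(1/949) = 1/5694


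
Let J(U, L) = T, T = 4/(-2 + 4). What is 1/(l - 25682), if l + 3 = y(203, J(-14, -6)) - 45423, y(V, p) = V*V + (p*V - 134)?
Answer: -1/29627 ≈ -3.3753e-5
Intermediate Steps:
T = 2 (T = 4/2 = (½)*4 = 2)
J(U, L) = 2
y(V, p) = -134 + V² + V*p (y(V, p) = V² + (V*p - 134) = V² + (-134 + V*p) = -134 + V² + V*p)
l = -3945 (l = -3 + ((-134 + 203² + 203*2) - 45423) = -3 + ((-134 + 41209 + 406) - 45423) = -3 + (41481 - 45423) = -3 - 3942 = -3945)
1/(l - 25682) = 1/(-3945 - 25682) = 1/(-29627) = -1/29627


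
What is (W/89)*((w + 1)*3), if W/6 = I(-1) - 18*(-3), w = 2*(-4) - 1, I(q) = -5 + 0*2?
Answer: -7056/89 ≈ -79.281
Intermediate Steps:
I(q) = -5 (I(q) = -5 + 0 = -5)
w = -9 (w = -8 - 1 = -9)
W = 294 (W = 6*(-5 - 18*(-3)) = 6*(-5 + 54) = 6*49 = 294)
(W/89)*((w + 1)*3) = (294/89)*((-9 + 1)*3) = (294*(1/89))*(-8*3) = (294/89)*(-24) = -7056/89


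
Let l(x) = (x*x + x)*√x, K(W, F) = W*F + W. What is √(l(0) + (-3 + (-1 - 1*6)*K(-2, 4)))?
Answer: √67 ≈ 8.1853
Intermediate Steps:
K(W, F) = W + F*W (K(W, F) = F*W + W = W + F*W)
l(x) = √x*(x + x²) (l(x) = (x² + x)*√x = (x + x²)*√x = √x*(x + x²))
√(l(0) + (-3 + (-1 - 1*6)*K(-2, 4))) = √(0^(3/2)*(1 + 0) + (-3 + (-1 - 1*6)*(-2*(1 + 4)))) = √(0*1 + (-3 + (-1 - 6)*(-2*5))) = √(0 + (-3 - 7*(-10))) = √(0 + (-3 + 70)) = √(0 + 67) = √67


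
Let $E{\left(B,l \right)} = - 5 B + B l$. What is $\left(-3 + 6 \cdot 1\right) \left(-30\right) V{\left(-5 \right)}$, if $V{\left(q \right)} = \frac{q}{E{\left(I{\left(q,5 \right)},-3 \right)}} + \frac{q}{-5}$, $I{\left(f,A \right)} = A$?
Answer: $- \frac{405}{4} \approx -101.25$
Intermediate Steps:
$V{\left(q \right)} = - \frac{9 q}{40}$ ($V{\left(q \right)} = \frac{q}{5 \left(-5 - 3\right)} + \frac{q}{-5} = \frac{q}{5 \left(-8\right)} + q \left(- \frac{1}{5}\right) = \frac{q}{-40} - \frac{q}{5} = q \left(- \frac{1}{40}\right) - \frac{q}{5} = - \frac{q}{40} - \frac{q}{5} = - \frac{9 q}{40}$)
$\left(-3 + 6 \cdot 1\right) \left(-30\right) V{\left(-5 \right)} = \left(-3 + 6 \cdot 1\right) \left(-30\right) \left(\left(- \frac{9}{40}\right) \left(-5\right)\right) = \left(-3 + 6\right) \left(-30\right) \frac{9}{8} = 3 \left(-30\right) \frac{9}{8} = \left(-90\right) \frac{9}{8} = - \frac{405}{4}$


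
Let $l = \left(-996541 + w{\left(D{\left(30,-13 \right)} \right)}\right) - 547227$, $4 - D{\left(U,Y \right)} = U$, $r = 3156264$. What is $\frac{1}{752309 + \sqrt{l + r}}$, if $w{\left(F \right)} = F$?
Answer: $\frac{12751}{9592664729} - \frac{\sqrt{1612470}}{565967219011} \approx 1.327 \cdot 10^{-6}$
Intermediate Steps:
$D{\left(U,Y \right)} = 4 - U$
$l = -1543794$ ($l = \left(-996541 + \left(4 - 30\right)\right) - 547227 = \left(-996541 - 26\right) - 547227 = -996567 - 547227 = -1543794$)
$\frac{1}{752309 + \sqrt{l + r}} = \frac{1}{752309 + \sqrt{-1543794 + 3156264}} = \frac{1}{752309 + \sqrt{1612470}}$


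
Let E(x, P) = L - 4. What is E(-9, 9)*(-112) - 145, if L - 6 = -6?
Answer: 303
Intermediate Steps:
L = 0 (L = 6 - 6 = 0)
E(x, P) = -4 (E(x, P) = 0 - 4 = -4)
E(-9, 9)*(-112) - 145 = -4*(-112) - 145 = 448 - 145 = 303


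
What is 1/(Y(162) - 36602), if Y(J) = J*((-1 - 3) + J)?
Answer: -1/11006 ≈ -9.0859e-5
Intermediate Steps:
Y(J) = J*(-4 + J)
1/(Y(162) - 36602) = 1/(162*(-4 + 162) - 36602) = 1/(162*158 - 36602) = 1/(25596 - 36602) = 1/(-11006) = -1/11006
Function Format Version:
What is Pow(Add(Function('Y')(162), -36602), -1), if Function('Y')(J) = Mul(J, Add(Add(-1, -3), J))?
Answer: Rational(-1, 11006) ≈ -9.0859e-5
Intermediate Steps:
Function('Y')(J) = Mul(J, Add(-4, J))
Pow(Add(Function('Y')(162), -36602), -1) = Pow(Add(Mul(162, Add(-4, 162)), -36602), -1) = Pow(Add(Mul(162, 158), -36602), -1) = Pow(Add(25596, -36602), -1) = Pow(-11006, -1) = Rational(-1, 11006)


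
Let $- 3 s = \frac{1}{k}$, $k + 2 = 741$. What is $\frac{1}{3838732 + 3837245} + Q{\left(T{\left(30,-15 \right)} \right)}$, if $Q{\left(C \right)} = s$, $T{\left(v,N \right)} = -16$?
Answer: $- \frac{852640}{1890849001} \approx -0.00045093$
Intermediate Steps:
$k = 739$ ($k = -2 + 741 = 739$)
$s = - \frac{1}{2217}$ ($s = - \frac{1}{3 \cdot 739} = \left(- \frac{1}{3}\right) \frac{1}{739} = - \frac{1}{2217} \approx -0.00045106$)
$Q{\left(C \right)} = - \frac{1}{2217}$
$\frac{1}{3838732 + 3837245} + Q{\left(T{\left(30,-15 \right)} \right)} = \frac{1}{3838732 + 3837245} - \frac{1}{2217} = \frac{1}{7675977} - \frac{1}{2217} = - \frac{852640}{1890849001}$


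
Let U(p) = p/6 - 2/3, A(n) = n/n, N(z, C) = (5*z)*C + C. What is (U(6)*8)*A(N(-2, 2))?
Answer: 8/3 ≈ 2.6667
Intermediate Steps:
N(z, C) = C + 5*C*z (N(z, C) = 5*C*z + C = C + 5*C*z)
A(n) = 1
U(p) = -⅔ + p/6 (U(p) = p*(⅙) - 2*⅓ = p/6 - ⅔ = -⅔ + p/6)
(U(6)*8)*A(N(-2, 2)) = ((-⅔ + (⅙)*6)*8)*1 = ((-⅔ + 1)*8)*1 = ((⅓)*8)*1 = (8/3)*1 = 8/3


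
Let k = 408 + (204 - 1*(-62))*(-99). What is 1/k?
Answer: -1/25926 ≈ -3.8571e-5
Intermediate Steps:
k = -25926 (k = 408 + (204 + 62)*(-99) = 408 + 266*(-99) = 408 - 26334 = -25926)
1/k = 1/(-25926) = -1/25926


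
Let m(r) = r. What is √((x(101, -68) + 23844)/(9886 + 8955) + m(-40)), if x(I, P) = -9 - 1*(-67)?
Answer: 3*I*√1527665962/18841 ≈ 6.2235*I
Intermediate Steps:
x(I, P) = 58 (x(I, P) = -9 + 67 = 58)
√((x(101, -68) + 23844)/(9886 + 8955) + m(-40)) = √((58 + 23844)/(9886 + 8955) - 40) = √(23902/18841 - 40) = √(-729738/18841) = 3*I*√1527665962/18841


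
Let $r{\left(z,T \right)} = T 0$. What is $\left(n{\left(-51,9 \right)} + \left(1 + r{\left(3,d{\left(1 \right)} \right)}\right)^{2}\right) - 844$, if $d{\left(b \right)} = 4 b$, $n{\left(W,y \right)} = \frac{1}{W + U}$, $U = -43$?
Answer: $- \frac{79243}{94} \approx -843.01$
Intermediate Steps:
$n{\left(W,y \right)} = \frac{1}{-43 + W}$ ($n{\left(W,y \right)} = \frac{1}{W - 43} = \frac{1}{-43 + W}$)
$r{\left(z,T \right)} = 0$
$\left(n{\left(-51,9 \right)} + \left(1 + r{\left(3,d{\left(1 \right)} \right)}\right)^{2}\right) - 844 = \left(\frac{1}{-43 - 51} + \left(1 + 0\right)^{2}\right) - 844 = \left(\frac{1}{-94} + 1^{2}\right) - 844 = \left(- \frac{1}{94} + 1\right) - 844 = \frac{93}{94} - 844 = - \frac{79243}{94}$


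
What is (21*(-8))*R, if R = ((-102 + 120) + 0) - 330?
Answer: 52416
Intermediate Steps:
R = -312 (R = (18 + 0) - 330 = 18 - 330 = -312)
(21*(-8))*R = (21*(-8))*(-312) = -168*(-312) = 52416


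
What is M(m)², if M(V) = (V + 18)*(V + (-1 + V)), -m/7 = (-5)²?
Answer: 3036781449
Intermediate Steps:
m = -175 (m = -7*(-5)² = -7*25 = -175)
M(V) = (-1 + 2*V)*(18 + V) (M(V) = (18 + V)*(-1 + 2*V) = (-1 + 2*V)*(18 + V))
M(m)² = (-18 + 2*(-175)² + 35*(-175))² = (-18 + 2*30625 - 6125)² = (-18 + 61250 - 6125)² = 55107² = 3036781449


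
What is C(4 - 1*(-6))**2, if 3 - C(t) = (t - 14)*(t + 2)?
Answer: 2601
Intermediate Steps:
C(t) = 3 - (-14 + t)*(2 + t) (C(t) = 3 - (t - 14)*(t + 2) = 3 - (-14 + t)*(2 + t))
C(4 - 1*(-6))**2 = (31 - (4 - 1*(-6))**2 + 12*(4 - 1*(-6)))**2 = (31 - (4 + 6)**2 + 12*(4 + 6))**2 = (31 - 1*10**2 + 12*10)**2 = (31 - 1*100 + 120)**2 = (31 - 100 + 120)**2 = 51**2 = 2601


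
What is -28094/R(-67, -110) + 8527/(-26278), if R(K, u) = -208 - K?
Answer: 737051825/3705198 ≈ 198.92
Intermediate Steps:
-28094/R(-67, -110) + 8527/(-26278) = -28094/(-208 - 1*(-67)) + 8527/(-26278) = -28094/(-208 + 67) + 8527*(-1/26278) = -28094/(-141) - 8527/26278 = -28094*(-1/141) - 8527/26278 = 28094/141 - 8527/26278 = 737051825/3705198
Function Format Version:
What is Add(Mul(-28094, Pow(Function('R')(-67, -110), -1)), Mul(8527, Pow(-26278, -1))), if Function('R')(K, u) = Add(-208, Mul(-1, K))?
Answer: Rational(737051825, 3705198) ≈ 198.92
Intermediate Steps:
Add(Mul(-28094, Pow(Function('R')(-67, -110), -1)), Mul(8527, Pow(-26278, -1))) = Add(Mul(-28094, Pow(Add(-208, Mul(-1, -67)), -1)), Mul(8527, Pow(-26278, -1))) = Add(Mul(-28094, Pow(Add(-208, 67), -1)), Mul(8527, Rational(-1, 26278))) = Add(Mul(-28094, Pow(-141, -1)), Rational(-8527, 26278)) = Add(Mul(-28094, Rational(-1, 141)), Rational(-8527, 26278)) = Add(Rational(28094, 141), Rational(-8527, 26278)) = Rational(737051825, 3705198)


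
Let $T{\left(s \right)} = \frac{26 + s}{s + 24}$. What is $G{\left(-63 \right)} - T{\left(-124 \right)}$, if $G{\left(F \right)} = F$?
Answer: $- \frac{3199}{50} \approx -63.98$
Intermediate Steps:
$T{\left(s \right)} = \frac{26 + s}{24 + s}$
$G{\left(-63 \right)} - T{\left(-124 \right)} = -63 - \frac{26 - 124}{24 - 124} = -63 - \frac{1}{-100} \left(-98\right) = -63 - \left(- \frac{1}{100}\right) \left(-98\right) = -63 - \frac{49}{50} = - \frac{3199}{50}$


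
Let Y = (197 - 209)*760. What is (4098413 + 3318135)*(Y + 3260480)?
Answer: 24113867505280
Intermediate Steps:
Y = -9120 (Y = -12*760 = -9120)
(4098413 + 3318135)*(Y + 3260480) = (4098413 + 3318135)*(-9120 + 3260480) = 7416548*3251360 = 24113867505280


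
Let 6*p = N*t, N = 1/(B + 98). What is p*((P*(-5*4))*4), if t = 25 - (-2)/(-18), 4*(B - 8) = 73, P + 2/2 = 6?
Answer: -25600/1917 ≈ -13.354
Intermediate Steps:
P = 5 (P = -1 + 6 = 5)
B = 105/4 (B = 8 + (¼)*73 = 8 + 73/4 = 105/4 ≈ 26.250)
t = 224/9 (t = 25 - (-2)*(-1)/18 = 25 - 1*⅑ = 25 - ⅑ = 224/9 ≈ 24.889)
N = 4/497 (N = 1/(105/4 + 98) = 1/(497/4) = 4/497 ≈ 0.0080483)
p = 64/1917 (p = ((4/497)*(224/9))/6 = (⅙)*(128/639) = 64/1917 ≈ 0.033386)
p*((P*(-5*4))*4) = 64*((5*(-5*4))*4)/1917 = 64*((5*(-20))*4)/1917 = 64*(-100*4)/1917 = (64/1917)*(-400) = -25600/1917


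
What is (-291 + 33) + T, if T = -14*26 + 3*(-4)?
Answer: -634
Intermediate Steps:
T = -376 (T = -364 - 12 = -376)
(-291 + 33) + T = (-291 + 33) - 376 = -258 - 376 = -634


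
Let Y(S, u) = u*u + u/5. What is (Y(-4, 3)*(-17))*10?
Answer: -1632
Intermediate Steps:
Y(S, u) = u² + u/5 (Y(S, u) = u² + u*(⅕) = u² + u/5)
(Y(-4, 3)*(-17))*10 = ((3*(⅕ + 3))*(-17))*10 = ((3*(16/5))*(-17))*10 = ((48/5)*(-17))*10 = -816/5*10 = -1632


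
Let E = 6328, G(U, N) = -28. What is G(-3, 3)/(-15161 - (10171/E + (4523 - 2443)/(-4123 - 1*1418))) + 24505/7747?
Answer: 1862206745473409/588373727171579 ≈ 3.1650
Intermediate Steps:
G(-3, 3)/(-15161 - (10171/E + (4523 - 2443)/(-4123 - 1*1418))) + 24505/7747 = -28/(-15161 - (10171/6328 + (4523 - 2443)/(-4123 - 1*1418))) + 24505/7747 = -28/(-15161 - (10171*(1/6328) + 2080/(-4123 - 1418))) + 24505*(1/7747) = -28/(-15161 - (1453/904 + 2080/(-5541))) + 24505/7747 = -28/(-15161 - (1453/904 + 2080*(-1/5541))) + 24505/7747 = -28/(-15161 - (1453/904 - 2080/5541)) + 24505/7747 = -28/(-15161 - 1*6170753/5009064) + 24505/7747 = -28/(-15161 - 6170753/5009064) + 24505/7747 = -28/(-75948590057/5009064) + 24505/7747 = -28*(-5009064/75948590057) + 24505/7747 = 140253792/75948590057 + 24505/7747 = 1862206745473409/588373727171579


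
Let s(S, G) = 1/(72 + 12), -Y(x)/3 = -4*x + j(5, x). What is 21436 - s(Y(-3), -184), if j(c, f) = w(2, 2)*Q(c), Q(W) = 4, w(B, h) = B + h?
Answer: 1800623/84 ≈ 21436.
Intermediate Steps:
j(c, f) = 16 (j(c, f) = (2 + 2)*4 = 4*4 = 16)
Y(x) = -48 + 12*x (Y(x) = -3*(-4*x + 16) = -3*(16 - 4*x) = -48 + 12*x)
s(S, G) = 1/84
21436 - s(Y(-3), -184) = 21436 - 1*1/84 = 21436 - 1/84 = 1800623/84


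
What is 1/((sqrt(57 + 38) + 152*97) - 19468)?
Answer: -4724/22316081 - sqrt(95)/22316081 ≈ -0.00021212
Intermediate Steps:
1/((sqrt(57 + 38) + 152*97) - 19468) = 1/((sqrt(95) + 14744) - 19468) = 1/((14744 + sqrt(95)) - 19468) = 1/(-4724 + sqrt(95))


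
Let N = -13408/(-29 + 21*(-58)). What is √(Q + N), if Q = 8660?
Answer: 2*√3370774429/1247 ≈ 93.117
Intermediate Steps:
N = 13408/1247 (N = -13408/(-29 - 1218) = -13408/(-1247) = -13408*(-1/1247) = 13408/1247 ≈ 10.752)
√(Q + N) = √(8660 + 13408/1247) = √(10812428/1247) = 2*√3370774429/1247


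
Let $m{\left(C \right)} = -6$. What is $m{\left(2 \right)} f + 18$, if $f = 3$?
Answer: $0$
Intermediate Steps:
$m{\left(2 \right)} f + 18 = \left(-6\right) 3 + 18 = -18 + 18 = 0$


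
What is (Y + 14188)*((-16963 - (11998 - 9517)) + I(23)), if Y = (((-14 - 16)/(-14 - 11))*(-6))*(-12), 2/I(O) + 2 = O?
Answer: -4163251112/15 ≈ -2.7755e+8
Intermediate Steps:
I(O) = 2/(-2 + O)
Y = 432/5 (Y = (-30/(-25)*(-6))*(-12) = (-30*(-1/25)*(-6))*(-12) = ((6/5)*(-6))*(-12) = -36/5*(-12) = 432/5 ≈ 86.400)
(Y + 14188)*((-16963 - (11998 - 9517)) + I(23)) = (432/5 + 14188)*((-16963 - (11998 - 9517)) + 2/(-2 + 23)) = 71372*((-16963 - 1*2481) + 2/21)/5 = 71372*((-16963 - 2481) + 2*(1/21))/5 = 71372*(-19444 + 2/21)/5 = (71372/5)*(-408322/21) = -4163251112/15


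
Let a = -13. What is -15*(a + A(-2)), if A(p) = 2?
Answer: 165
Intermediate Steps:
-15*(a + A(-2)) = -15*(-13 + 2) = -15*(-11) = 165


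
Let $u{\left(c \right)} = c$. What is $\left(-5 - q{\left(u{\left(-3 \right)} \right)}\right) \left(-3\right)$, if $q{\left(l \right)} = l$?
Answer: $6$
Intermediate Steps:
$\left(-5 - q{\left(u{\left(-3 \right)} \right)}\right) \left(-3\right) = \left(-5 - -3\right) \left(-3\right) = \left(-5 + 3\right) \left(-3\right) = \left(-2\right) \left(-3\right) = 6$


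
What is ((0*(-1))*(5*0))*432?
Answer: 0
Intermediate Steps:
((0*(-1))*(5*0))*432 = (0*0)*432 = 0*432 = 0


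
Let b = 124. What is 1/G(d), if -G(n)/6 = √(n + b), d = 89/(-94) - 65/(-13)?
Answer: -√1131478/72222 ≈ -0.014728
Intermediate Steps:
d = 381/94 (d = 89*(-1/94) - 65*(-1/13) = -89/94 + 5 = 381/94 ≈ 4.0532)
G(n) = -6*√(124 + n) (G(n) = -6*√(n + 124) = -6*√(124 + n))
1/G(d) = 1/(-6*√(124 + 381/94)) = 1/(-3*√1131478/47) = -√1131478/72222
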